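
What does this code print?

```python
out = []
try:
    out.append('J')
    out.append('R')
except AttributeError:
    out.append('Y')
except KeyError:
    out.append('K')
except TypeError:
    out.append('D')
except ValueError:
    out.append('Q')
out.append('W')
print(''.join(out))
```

Execution trace: 'J' (try body) → 'R' (try body, no exception) → 'W' (after the try/except). Output: JRW

Answer: JRW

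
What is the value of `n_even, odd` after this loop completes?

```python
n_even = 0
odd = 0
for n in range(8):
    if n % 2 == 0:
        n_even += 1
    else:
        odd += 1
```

Count evens and odds in range(8)
`n_even, odd` takes the values: (0, 0) → (1, 0) → (1, 1) → (2, 1) → (2, 2) → (3, 2) → (3, 3) → (4, 3) → (4, 4)

Answer: 4, 4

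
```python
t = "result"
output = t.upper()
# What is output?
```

Trace:
`t = "result"` → t = 'result'
`output = t.upper()` → output = 'RESULT'
So output = 'RESULT'

Answer: 'RESULT'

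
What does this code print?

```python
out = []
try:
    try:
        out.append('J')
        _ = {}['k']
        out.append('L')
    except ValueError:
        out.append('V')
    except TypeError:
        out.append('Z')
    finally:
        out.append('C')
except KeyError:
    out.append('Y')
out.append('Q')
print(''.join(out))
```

Execution trace: 'J' (try body) → 'C' (finally) → 'Y' (outer except KeyError) → 'Q' (after the try/except). Output: JCYQ

Answer: JCYQ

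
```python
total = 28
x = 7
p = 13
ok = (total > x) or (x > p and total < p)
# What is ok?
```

Trace:
`total = 28` → total = 28
`x = 7` → x = 7
`p = 13` → p = 13
`ok = (total > x) or (x > p and total < p)` → ok = True
So ok = True

Answer: True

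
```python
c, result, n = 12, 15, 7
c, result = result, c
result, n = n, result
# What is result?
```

Trace:
`c, result, n = 12, 15, 7` → c = 12; result = 15; n = 7
`c, result = result, c` → c = 15; result = 12
`result, n = n, result` → result = 7; n = 12
So result = 7

Answer: 7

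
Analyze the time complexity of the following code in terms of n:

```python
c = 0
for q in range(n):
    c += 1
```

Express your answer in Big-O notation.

Each loop level contributes: n. Multiplying the contributions gives O(n).

Answer: O(n)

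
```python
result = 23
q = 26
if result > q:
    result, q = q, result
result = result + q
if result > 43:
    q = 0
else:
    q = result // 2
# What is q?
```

Trace:
`result = 23` → result = 23
`q = 26` → q = 26
`if result > q: ...` → result > q is False → no variable changes
`result = result + q` → result = 49
`if result > 43: ...` → result > 43 is True → q = 0
So q = 0

Answer: 0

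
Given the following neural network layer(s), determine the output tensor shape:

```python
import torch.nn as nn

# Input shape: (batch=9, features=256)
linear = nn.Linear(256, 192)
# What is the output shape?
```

Input: (9, 256) -> Output: (9, 192)

Answer: (9, 192)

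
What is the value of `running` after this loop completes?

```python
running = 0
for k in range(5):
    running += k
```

Sum of 0 to 4 = 10
`running` takes the values: 0 → 1 → 3 → 6 → 10

Answer: 10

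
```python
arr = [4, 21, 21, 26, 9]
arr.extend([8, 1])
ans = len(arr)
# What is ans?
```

Trace:
`arr = [4, 21, 21, 26, 9]` → arr = [4, 21, 21, 26, 9]
`arr.extend([8, 1])` → arr = [4, 21, 21, 26, 9, 8, 1]
`ans = len(arr)` → ans = 7
So ans = 7

Answer: 7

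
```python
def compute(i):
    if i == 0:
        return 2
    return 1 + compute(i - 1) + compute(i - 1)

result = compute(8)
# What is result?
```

compute(i) = 1 + 2·compute(i-1), compute(0)=2. Closed form: (2+1)·2^8 - 1 = 767.

Answer: 767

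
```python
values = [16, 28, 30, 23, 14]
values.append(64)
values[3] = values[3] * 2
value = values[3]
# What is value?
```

Trace:
`values = [16, 28, 30, 23, 14]` → values = [16, 28, 30, 23, 14]
`values.append(64)` → values = [16, 28, 30, 23, 14, 64]
`values[3] = values[3] * 2` → values = [16, 28, 30, 46, 14, 64]
`value = values[3]` → value = 46
So value = 46

Answer: 46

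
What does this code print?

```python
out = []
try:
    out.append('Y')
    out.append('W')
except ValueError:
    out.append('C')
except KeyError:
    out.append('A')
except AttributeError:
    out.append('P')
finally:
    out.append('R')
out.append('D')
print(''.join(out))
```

Execution trace: 'Y' (try body) → 'W' (try body, no exception) → 'R' (finally) → 'D' (after the try/except). Output: YWRD

Answer: YWRD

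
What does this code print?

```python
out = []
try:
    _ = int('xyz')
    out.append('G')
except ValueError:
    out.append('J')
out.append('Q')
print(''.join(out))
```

Execution trace: 'J' (except ValueError) → 'Q' (after the try/except). Output: JQ

Answer: JQ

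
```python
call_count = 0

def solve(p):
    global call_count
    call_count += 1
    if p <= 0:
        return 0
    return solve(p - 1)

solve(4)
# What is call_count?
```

Linear recursion stepping by 1: 5 calls from p=4 down to ≤0.

Answer: 5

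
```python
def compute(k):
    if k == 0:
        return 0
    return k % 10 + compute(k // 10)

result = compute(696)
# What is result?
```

Sum of digits of 696: 6 + 9 + 6 = 21

Answer: 21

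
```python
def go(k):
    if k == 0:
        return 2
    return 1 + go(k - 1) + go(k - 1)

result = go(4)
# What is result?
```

go(k) = 1 + 2·go(k-1), go(0)=2. Closed form: (2+1)·2^4 - 1 = 47.

Answer: 47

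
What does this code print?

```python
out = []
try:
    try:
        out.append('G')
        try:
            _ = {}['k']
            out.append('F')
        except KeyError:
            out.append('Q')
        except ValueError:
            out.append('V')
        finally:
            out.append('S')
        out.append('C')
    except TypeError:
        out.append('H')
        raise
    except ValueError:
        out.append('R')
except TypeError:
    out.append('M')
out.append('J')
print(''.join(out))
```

Execution trace: 'G' (try body) → 'Q' (inner except KeyError) → 'S' (inner finally) → 'C' (try body, no exception) → 'J' (after the try/except). Output: GQSCJ

Answer: GQSCJ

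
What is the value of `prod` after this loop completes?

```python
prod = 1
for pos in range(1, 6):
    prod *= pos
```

5! = 120
`prod` takes the values: 1 → 2 → 6 → 24 → 120

Answer: 120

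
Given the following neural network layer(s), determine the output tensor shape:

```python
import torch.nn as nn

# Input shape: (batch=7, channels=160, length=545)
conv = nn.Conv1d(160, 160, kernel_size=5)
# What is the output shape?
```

Input: (7, 160, 545) -> Output: (7, 160, 541)

Answer: (7, 160, 541)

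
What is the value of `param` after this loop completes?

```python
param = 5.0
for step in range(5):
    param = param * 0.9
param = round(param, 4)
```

Exponential decay: 5.0 * 0.9^5
`param` takes the values: 5.0 → 4.5 → 4.05 → 3.645 → 3.2805 → 2.95245 → 2.9525

Answer: 2.9525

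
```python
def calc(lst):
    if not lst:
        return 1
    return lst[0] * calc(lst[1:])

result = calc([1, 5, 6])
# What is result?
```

Product over [1, 5, 6] = 1 * 5 * 6 = 30

Answer: 30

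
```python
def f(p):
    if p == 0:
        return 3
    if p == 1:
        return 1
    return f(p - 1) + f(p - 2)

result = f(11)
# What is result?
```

Build up from base cases: f(0)=3, f(1)=1, f(2)=4, f(3)=5, f(4)=9, f(5)=14, f(6)=23, ..., f(11)=254

Answer: 254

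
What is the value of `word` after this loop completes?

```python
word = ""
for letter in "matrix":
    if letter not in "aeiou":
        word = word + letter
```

Remove vowels from 'matrix'
`word` takes the values: "" → "m" → "mt" → "mtr" → "mtrx"

Answer: "mtrx"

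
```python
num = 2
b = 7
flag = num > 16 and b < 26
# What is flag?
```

Trace:
`num = 2` → num = 2
`b = 7` → b = 7
`flag = num > 16 and b < 26` → flag = False
So flag = False

Answer: False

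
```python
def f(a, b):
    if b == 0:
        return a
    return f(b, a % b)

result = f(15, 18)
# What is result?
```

f(15, 18) -> f(18, 15) -> f(15, 3) -> f(3, 0) -> 3

Answer: 3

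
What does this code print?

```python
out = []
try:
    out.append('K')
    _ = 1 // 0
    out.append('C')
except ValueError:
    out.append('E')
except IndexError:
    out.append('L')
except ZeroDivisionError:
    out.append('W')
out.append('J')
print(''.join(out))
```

Execution trace: 'K' (try body) → 'W' (except ZeroDivisionError) → 'J' (after the try/except). Output: KWJ

Answer: KWJ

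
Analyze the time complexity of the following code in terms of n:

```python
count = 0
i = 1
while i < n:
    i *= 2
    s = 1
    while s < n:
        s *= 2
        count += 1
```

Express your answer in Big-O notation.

Each loop level contributes: log n × log n. Multiplying the contributions gives O(log² n).

Answer: O(log² n)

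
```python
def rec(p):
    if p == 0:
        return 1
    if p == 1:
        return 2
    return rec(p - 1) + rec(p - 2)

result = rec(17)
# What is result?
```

Build up from base cases: rec(0)=1, rec(1)=2, rec(2)=3, rec(3)=5, rec(4)=8, rec(5)=13, rec(6)=21, ..., rec(17)=4181

Answer: 4181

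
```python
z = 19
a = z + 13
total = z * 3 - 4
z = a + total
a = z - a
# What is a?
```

Trace:
`z = 19` → z = 19
`a = z + 13` → a = 32
`total = z * 3 - 4` → total = 53
`z = a + total` → z = 85
`a = z - a` → a = 53
So a = 53

Answer: 53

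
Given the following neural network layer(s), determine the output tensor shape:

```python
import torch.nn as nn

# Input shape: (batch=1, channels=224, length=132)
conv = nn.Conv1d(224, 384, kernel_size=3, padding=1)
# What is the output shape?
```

Input: (1, 224, 132) -> Output: (1, 384, 132)

Answer: (1, 384, 132)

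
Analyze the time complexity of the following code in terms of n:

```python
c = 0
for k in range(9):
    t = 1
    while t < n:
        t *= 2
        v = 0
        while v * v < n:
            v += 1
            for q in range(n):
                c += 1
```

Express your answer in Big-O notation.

Each loop level contributes: 1 × log n × √n × n. Multiplying the contributions gives O(n√n log n).

Answer: O(n√n log n)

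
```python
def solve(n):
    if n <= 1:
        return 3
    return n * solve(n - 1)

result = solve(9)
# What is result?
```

solve(9) = 9 * 8 * 7 * 6 * 5 * 4 * 3 * 2 * 3 = 1088640

Answer: 1088640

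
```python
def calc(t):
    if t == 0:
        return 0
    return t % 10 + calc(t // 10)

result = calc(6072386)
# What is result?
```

Sum of digits of 6072386: 6 + 8 + 3 + 2 + 7 + 0 + 6 = 32

Answer: 32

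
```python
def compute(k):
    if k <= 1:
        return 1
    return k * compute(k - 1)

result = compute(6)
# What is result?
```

compute(6) = 6 * 5 * 4 * 3 * 2 * 1 = 720

Answer: 720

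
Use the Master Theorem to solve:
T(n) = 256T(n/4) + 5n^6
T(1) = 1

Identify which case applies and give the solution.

a=256, b=4, f(n)=5n^6. log_4(256) = 4. Since c=6 > 4 and the regularity condition holds (256(n/4)^6 = (256/4^6)n^6 with 256/4^6 < 1), Case 3 applies: T(n) = Θ(f(n)) = O(n^6).

Answer: O(n^6) - Case 3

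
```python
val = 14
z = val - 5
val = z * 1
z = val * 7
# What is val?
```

Trace:
`val = 14` → val = 14
`z = val - 5` → z = 9
`val = z * 1` → val = 9
`z = val * 7` → z = 63
So val = 9

Answer: 9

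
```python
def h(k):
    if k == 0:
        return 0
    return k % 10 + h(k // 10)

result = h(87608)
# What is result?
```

Sum of digits of 87608: 8 + 0 + 6 + 7 + 8 = 29

Answer: 29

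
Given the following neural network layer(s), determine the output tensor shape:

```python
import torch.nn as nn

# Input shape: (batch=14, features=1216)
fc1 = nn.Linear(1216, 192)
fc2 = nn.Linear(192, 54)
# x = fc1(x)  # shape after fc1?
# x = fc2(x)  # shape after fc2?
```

Input: (14, 1216) -> after fc1: (14, 192) -> Output: (14, 54)

Answer: (14, 54)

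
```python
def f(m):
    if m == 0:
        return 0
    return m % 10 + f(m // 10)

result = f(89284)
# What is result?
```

Sum of digits of 89284: 4 + 8 + 2 + 9 + 8 = 31

Answer: 31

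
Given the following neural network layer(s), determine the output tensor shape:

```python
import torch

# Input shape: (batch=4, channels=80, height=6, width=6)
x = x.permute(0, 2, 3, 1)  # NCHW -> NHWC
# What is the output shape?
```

Input: (4, 80, 6, 6) -> Output: (4, 6, 6, 80)

Answer: (4, 6, 6, 80)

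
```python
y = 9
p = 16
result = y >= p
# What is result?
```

Trace:
`y = 9` → y = 9
`p = 16` → p = 16
`result = y >= p` → result = False
So result = False

Answer: False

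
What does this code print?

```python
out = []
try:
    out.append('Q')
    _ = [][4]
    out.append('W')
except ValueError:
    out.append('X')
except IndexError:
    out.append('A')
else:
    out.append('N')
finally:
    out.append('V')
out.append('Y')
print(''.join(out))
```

Execution trace: 'Q' (try body) → 'A' (except IndexError) → 'V' (finally) → 'Y' (after the try/except). Output: QAVY

Answer: QAVY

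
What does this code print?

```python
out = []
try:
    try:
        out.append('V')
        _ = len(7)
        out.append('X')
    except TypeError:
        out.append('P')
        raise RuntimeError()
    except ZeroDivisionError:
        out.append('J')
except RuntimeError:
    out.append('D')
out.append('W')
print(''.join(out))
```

Execution trace: 'V' (inner try body) → 'P' (inner except TypeError) → 'D' (outer except RuntimeError) → 'W' (after the try/except). Output: VPDW

Answer: VPDW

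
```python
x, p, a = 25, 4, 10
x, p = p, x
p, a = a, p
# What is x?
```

Trace:
`x, p, a = 25, 4, 10` → x = 25; p = 4; a = 10
`x, p = p, x` → x = 4; p = 25
`p, a = a, p` → p = 10; a = 25
So x = 4

Answer: 4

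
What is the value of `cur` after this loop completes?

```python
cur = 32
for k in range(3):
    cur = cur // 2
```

Halve 3 times: 32 // 2^3 = 4
`cur` takes the values: 32 → 16 → 8 → 4

Answer: 4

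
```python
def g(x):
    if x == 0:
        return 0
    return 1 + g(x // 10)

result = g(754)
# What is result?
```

Count of digits of 754: 3

Answer: 3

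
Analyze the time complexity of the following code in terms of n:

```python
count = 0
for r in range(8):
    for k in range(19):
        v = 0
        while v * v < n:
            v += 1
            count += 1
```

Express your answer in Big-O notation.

Each loop level contributes: 1 × 1 × √n. Multiplying the contributions gives O(√n).

Answer: O(√n)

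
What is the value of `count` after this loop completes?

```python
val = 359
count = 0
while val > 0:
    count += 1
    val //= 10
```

Count digits by repeated division by 10
`count` takes the values: 0 → 1 → 2 → 3

Answer: 3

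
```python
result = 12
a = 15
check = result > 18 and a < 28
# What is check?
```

Trace:
`result = 12` → result = 12
`a = 15` → a = 15
`check = result > 18 and a < 28` → check = False
So check = False

Answer: False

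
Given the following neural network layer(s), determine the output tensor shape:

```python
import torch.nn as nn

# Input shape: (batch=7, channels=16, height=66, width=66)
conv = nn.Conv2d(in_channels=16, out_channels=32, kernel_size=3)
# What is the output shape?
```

Input: (7, 16, 66, 66) -> Output: (7, 32, 64, 64)

Answer: (7, 32, 64, 64)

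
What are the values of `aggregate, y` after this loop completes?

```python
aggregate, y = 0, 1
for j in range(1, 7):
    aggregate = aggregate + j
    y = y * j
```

Sum and factorial of 1 to 6
`aggregate, y` takes the values: (0, 1) → (1, 1) → (3, 1) → (3, 2) → (6, 2) → (6, 6) → (10, 6) → (10, 24) → (15, 24) → (15, 120) → (21, 120) → (21, 720)

Answer: 21, 720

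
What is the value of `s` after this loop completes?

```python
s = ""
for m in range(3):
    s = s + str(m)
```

Concatenate digits 0 to 2
`s` takes the values: "" → "0" → "01" → "012"

Answer: "012"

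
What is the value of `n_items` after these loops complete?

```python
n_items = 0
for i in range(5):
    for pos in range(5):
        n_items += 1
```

5 * 5 = 25
`n_items` takes the values: 0 → 1 → 2 → 3 → 4 → 5 → 6 → 7 → 8 → 9 → 10 → 11 → 12 → 13 → 14 → 15 → 16 → 17 → 18 → 19 → 20 → 21 → 22 → 23 → 24 → 25

Answer: 25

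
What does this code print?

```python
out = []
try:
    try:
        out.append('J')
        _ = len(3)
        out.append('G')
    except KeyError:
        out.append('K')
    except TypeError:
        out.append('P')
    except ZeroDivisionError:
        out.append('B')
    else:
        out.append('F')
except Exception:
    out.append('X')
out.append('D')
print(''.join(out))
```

Execution trace: 'J' (inner try body) → 'P' (inner except TypeError) → 'D' (after the try/except). Output: JPD

Answer: JPD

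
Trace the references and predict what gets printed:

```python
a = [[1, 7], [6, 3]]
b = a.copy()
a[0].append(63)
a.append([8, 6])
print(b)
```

Key concept: shallow copy with nested lists.
Step by step:
`a = [[1, 7], [6, 3]]` → a = [[1, 7], [6, 3]]
`b = a.copy()` → b = [[1, 7], [6, 3]]
`a[0].append(63)` → a = [[1, 7, 63], [6, 3]]; b = [[1, 7, 63], [6, 3]]
`a.append([8, 6])` → a = [[1, 7, 63], [6, 3], [8, 6]]
`print(b)` → prints [[1, 7, 63], [6, 3]]

Answer: [[1, 7, 63], [6, 3]]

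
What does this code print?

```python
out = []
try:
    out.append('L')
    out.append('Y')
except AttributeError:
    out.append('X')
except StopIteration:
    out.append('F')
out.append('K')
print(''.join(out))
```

Execution trace: 'L' (try body) → 'Y' (try body, no exception) → 'K' (after the try/except). Output: LYK

Answer: LYK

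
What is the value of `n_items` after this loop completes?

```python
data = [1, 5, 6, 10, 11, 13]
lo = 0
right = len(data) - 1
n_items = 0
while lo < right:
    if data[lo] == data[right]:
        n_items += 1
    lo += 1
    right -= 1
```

Count matching pairs from ends
`n_items` takes the values: 0

Answer: 0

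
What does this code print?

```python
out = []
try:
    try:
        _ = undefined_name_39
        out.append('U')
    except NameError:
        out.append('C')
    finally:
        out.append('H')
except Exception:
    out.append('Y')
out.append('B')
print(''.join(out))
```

Execution trace: 'C' (inner except NameError) → 'H' (inner finally) → 'B' (after the try/except). Output: CHB

Answer: CHB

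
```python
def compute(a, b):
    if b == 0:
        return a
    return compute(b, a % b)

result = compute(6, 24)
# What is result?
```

compute(6, 24) -> compute(24, 6) -> compute(6, 0) -> 6

Answer: 6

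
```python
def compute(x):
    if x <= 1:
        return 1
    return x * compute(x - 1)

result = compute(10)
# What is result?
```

compute(10) = 10 * 9 * 8 * 7 * 6 * 5 * 4 * 3 * 2 * 1 = 3628800

Answer: 3628800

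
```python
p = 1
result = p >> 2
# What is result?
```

Trace:
`p = 1` → p = 1
`result = p >> 2` → result = 0
So result = 0

Answer: 0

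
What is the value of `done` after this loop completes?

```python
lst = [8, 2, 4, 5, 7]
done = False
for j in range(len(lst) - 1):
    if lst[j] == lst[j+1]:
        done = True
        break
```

Check consecutive duplicates in [8, 2, 4, 5, 7]
`done` takes the values: False

Answer: False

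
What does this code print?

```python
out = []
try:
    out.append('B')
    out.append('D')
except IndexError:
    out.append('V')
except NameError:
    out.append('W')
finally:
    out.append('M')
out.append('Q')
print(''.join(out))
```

Execution trace: 'B' (try body) → 'D' (try body, no exception) → 'M' (finally) → 'Q' (after the try/except). Output: BDMQ

Answer: BDMQ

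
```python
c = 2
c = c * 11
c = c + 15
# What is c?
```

Trace:
`c = 2` → c = 2
`c = c * 11` → c = 22
`c = c + 15` → c = 37
So c = 37

Answer: 37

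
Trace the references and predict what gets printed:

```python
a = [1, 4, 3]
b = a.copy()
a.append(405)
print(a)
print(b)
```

Key concept: list.copy() creates independent copy.
Step by step:
`a = [1, 4, 3]` → a = [1, 4, 3]
`b = a.copy()` → b = [1, 4, 3]
`a.append(405)` → a = [1, 4, 3, 405]
`print(a)` → prints [1, 4, 3, 405]
`print(b)` → prints [1, 4, 3]

Answer:
[1, 4, 3, 405]
[1, 4, 3]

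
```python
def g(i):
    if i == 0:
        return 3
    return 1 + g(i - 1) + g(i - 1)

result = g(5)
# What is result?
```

g(i) = 1 + 2·g(i-1), g(0)=3. Closed form: (3+1)·2^5 - 1 = 127.

Answer: 127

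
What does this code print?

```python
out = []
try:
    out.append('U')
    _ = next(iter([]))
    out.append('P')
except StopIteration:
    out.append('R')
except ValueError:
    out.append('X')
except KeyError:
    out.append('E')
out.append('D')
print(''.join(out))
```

Execution trace: 'U' (try body) → 'R' (except StopIteration) → 'D' (after the try/except). Output: URD

Answer: URD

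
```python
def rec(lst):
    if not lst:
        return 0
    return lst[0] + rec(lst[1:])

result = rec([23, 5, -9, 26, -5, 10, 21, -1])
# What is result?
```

23 + 5 + (-9) + 26 + (-5) + 10 + 21 + (-1) + 0 = 70

Answer: 70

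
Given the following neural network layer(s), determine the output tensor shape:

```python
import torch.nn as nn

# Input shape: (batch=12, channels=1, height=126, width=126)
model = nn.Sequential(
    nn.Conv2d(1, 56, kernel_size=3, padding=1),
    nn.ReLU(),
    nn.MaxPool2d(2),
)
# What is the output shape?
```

Input: (12, 1, 126, 126) -> after Conv2d: (12, 56, 126, 126) -> after ReLU: (12, 56, 126, 126) -> Output: (12, 56, 63, 63)

Answer: (12, 56, 63, 63)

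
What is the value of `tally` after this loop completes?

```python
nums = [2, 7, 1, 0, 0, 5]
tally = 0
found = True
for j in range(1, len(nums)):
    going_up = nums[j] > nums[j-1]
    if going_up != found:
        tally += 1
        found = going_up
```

Count direction changes in [2, 7, 1, 0, 0, 5]
`tally` takes the values: 0 → 1 → 2

Answer: 2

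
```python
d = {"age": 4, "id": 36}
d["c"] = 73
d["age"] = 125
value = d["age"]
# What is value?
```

Trace:
`d = {"age": 4, "id": 36}` → d = {'age': 4, 'id': 36}
`d["c"] = 73` → d = {'age': 4, 'id': 36, 'c': 73}
`d["age"] = 125` → d = {'age': 125, 'id': 36, 'c': 73}
`value = d["age"]` → value = 125
So value = 125

Answer: 125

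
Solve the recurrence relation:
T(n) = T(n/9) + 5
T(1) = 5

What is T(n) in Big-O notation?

Each step divides n by 9 and adds 5. After log_9(n) steps we reach T(1)=5. So T(n) = 5·log_9(n) + 5 = O(log n).

Answer: O(log n)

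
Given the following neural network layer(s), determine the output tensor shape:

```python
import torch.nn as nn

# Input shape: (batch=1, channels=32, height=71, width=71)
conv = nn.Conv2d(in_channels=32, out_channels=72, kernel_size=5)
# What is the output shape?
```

Input: (1, 32, 71, 71) -> Output: (1, 72, 67, 67)

Answer: (1, 72, 67, 67)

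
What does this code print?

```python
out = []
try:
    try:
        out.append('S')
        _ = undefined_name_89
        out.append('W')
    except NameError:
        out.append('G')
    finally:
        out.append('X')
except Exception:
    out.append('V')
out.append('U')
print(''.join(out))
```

Execution trace: 'S' (inner try body) → 'G' (inner except NameError) → 'X' (inner finally) → 'U' (after the try/except). Output: SGXU

Answer: SGXU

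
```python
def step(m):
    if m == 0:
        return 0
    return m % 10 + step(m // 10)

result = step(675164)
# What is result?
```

Sum of digits of 675164: 4 + 6 + 1 + 5 + 7 + 6 = 29

Answer: 29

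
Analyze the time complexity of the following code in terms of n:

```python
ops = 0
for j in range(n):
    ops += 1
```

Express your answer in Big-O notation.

Each loop level contributes: n. Multiplying the contributions gives O(n).

Answer: O(n)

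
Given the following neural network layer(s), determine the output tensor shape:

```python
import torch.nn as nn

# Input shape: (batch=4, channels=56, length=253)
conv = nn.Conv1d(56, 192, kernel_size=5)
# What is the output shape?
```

Input: (4, 56, 253) -> Output: (4, 192, 249)

Answer: (4, 192, 249)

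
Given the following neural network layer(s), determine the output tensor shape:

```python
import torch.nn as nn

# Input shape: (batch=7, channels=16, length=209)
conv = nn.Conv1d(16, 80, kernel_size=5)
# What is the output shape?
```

Input: (7, 16, 209) -> Output: (7, 80, 205)

Answer: (7, 80, 205)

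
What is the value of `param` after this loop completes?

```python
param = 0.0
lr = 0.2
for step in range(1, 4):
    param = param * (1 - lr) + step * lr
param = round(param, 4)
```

Moving average with lr=0.2
`param` takes the values: 0.0 → 0.2 → 0.56 → 1.048

Answer: 1.048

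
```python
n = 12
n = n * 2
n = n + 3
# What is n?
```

Trace:
`n = 12` → n = 12
`n = n * 2` → n = 24
`n = n + 3` → n = 27
So n = 27

Answer: 27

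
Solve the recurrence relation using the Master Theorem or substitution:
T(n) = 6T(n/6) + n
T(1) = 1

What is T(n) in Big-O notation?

By Master Theorem: a=6, b=6, f(n)=n. Since log_6(6) = 1 and f(n) = Θ(n^1), Case 2 applies. T(n) = O(n log n).

Answer: O(n log n)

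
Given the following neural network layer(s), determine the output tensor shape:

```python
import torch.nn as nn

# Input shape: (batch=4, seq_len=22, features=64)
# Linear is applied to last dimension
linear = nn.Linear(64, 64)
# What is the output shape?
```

Input: (4, 22, 64) -> Output: (4, 22, 64)

Answer: (4, 22, 64)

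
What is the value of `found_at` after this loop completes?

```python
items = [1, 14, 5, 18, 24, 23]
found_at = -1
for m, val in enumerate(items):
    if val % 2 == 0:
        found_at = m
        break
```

First even number index in [1, 14, 5, 18, 24, 23]
`found_at` takes the values: -1 → 1

Answer: 1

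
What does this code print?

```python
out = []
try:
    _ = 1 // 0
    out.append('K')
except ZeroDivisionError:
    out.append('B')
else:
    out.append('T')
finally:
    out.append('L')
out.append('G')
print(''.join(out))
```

Execution trace: 'B' (except ZeroDivisionError) → 'L' (finally) → 'G' (after the try/except). Output: BLG

Answer: BLG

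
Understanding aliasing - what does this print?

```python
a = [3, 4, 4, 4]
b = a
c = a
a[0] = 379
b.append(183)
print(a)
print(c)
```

Key concept: multiple aliases.
Step by step:
`a = [3, 4, 4, 4]` → a = [3, 4, 4, 4]
`b = a` → b = [3, 4, 4, 4] (same object as a)
`c = a` → c = [3, 4, 4, 4] (same object as a, b)
`a[0] = 379` → a = [379, 4, 4, 4] (same object as b, c); b = [379, 4, 4, 4] (same object as a, c); c = [379, 4, 4, 4] (same object as a, b)
`b.append(183)` → a = [379, 4, 4, 4, 183] (same object as b, c); b = [379, 4, 4, 4, 183] (same object as a, c); c = [379, 4, 4, 4, 183] (same object as a, b)
`print(a)` → prints [379, 4, 4, 4, 183]
`print(c)` → prints [379, 4, 4, 4, 183]

Answer:
[379, 4, 4, 4, 183]
[379, 4, 4, 4, 183]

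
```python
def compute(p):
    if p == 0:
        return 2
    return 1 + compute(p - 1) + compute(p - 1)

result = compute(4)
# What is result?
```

compute(p) = 1 + 2·compute(p-1), compute(0)=2. Closed form: (2+1)·2^4 - 1 = 47.

Answer: 47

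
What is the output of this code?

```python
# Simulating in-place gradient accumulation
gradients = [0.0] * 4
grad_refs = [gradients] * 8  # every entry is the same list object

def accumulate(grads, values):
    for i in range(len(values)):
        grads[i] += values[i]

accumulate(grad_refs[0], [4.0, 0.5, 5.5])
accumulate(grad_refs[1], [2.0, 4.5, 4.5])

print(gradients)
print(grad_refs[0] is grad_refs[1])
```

Key concept: gradient accumulation aliasing.
Step by step:
`gradients = [0.0] * 4` → gradients = [0.0, 0.0, 0.0, 0.0]
`grad_refs = [gradients] * 8` → grad_refs = [[0.0, 0.0, 0.0, 0.0], [0.0, 0.0, 0.0, 0.0], [0.0, 0.0, 0.0, 0.0], [0.0, 0.0, 0.0, 0.0], [0.0, 0.0, 0.0, 0.0], [0.0, 0.0, 0.0, 0.0], [0.0, 0.0, 0.0, 0.0], [0.0, 0.0, 0.0, 0.0]]
`accumulate(grad_refs[0], [4.0, 0.5, 5.5])` → gradients = [4.0, 0.5, 5.5, 0.0]; grad_refs = [[4.0, 0.5, 5.5, 0.0], [4.0, 0.5, 5.5, 0.0], [4.0, 0.5, 5.5, 0.0], [4.0, 0.5, 5.5, 0.0], [4.0, 0.5, 5.5, 0.0], [4.0, 0.5, 5.5, 0.0], [4.0, 0.5, 5.5, 0.0], [4.0, 0.5, 5.5, 0.0]]
`accumulate(grad_refs[1], [2.0, 4.5, 4.5])` → gradients = [6.0, 5.0, 10.0, 0.0]; grad_refs = [[6.0, 5.0, 10.0, 0.0], [6.0, 5.0, 10.0, 0.0], [6.0, 5.0, 10.0, 0.0], [6.0, 5.0, 10.0, 0.0], [6.0, 5.0, 10.0, 0.0], [6.0, 5.0, 10.0, 0.0], [6.0, 5.0, 10.0, 0.0], [6.0, 5.0, 10.0, 0.0]]
`print(gradients)` → prints [6.0, 5.0, 10.0, 0.0]
`print(grad_refs[0] is grad_refs[1])` → prints True

Answer:
[6.0, 5.0, 10.0, 0.0]
True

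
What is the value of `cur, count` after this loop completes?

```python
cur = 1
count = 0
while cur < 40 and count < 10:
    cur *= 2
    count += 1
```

Double until >= 40 or 10 iterations
`cur, count` takes the values: (1, 0) → (2, 0) → (2, 1) → (4, 1) → (4, 2) → (8, 2) → (8, 3) → (16, 3) → (16, 4) → (32, 4) → (32, 5) → (64, 5) → (64, 6)

Answer: 64, 6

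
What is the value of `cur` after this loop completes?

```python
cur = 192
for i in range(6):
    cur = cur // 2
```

Halve 6 times: 192 // 2^6 = 3
`cur` takes the values: 192 → 96 → 48 → 24 → 12 → 6 → 3

Answer: 3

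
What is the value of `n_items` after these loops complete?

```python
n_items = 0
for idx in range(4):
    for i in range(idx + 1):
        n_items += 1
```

Triangle: 1 + 2 + ... + 4
`n_items` takes the values: 0 → 1 → 2 → 3 → 4 → 5 → 6 → 7 → 8 → 9 → 10

Answer: 10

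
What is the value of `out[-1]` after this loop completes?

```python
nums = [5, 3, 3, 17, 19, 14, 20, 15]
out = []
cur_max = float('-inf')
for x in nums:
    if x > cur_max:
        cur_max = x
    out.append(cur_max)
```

Running max ends at 20
`out` takes the values: [] → [5] → [5, 5] → [5, 5, 5] → [5, 5, 5, 17] → [5, 5, 5, 17, 19] → [5, 5, 5, 17, 19, 19] → [5, 5, 5, 17, 19, 19, 20] → [5, 5, 5, 17, 19, 19, 20, 20]
So `out[-1]` = 20

Answer: 20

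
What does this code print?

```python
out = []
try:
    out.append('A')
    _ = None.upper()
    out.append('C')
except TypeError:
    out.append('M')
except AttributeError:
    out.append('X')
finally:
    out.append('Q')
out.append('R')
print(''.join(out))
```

Execution trace: 'A' (try body) → 'X' (except AttributeError) → 'Q' (finally) → 'R' (after the try/except). Output: AXQR

Answer: AXQR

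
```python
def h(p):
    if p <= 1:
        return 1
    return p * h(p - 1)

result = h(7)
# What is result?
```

h(7) = 7 * 6 * 5 * 4 * 3 * 2 * 1 = 5040

Answer: 5040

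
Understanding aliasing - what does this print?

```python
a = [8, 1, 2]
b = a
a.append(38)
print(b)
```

Key concept: basic list aliasing.
Step by step:
`a = [8, 1, 2]` → a = [8, 1, 2]
`b = a` → b = [8, 1, 2] (same object as a)
`a.append(38)` → a = [8, 1, 2, 38] (same object as b); b = [8, 1, 2, 38] (same object as a)
`print(b)` → prints [8, 1, 2, 38]

Answer: [8, 1, 2, 38]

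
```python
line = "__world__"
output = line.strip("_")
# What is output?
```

Trace:
`line = "__world__"` → line = '__world__'
`output = line.strip("_")` → output = 'world'
So output = 'world'

Answer: 'world'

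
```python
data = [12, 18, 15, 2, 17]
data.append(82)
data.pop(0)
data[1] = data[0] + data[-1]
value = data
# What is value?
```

Trace:
`data = [12, 18, 15, 2, 17]` → data = [12, 18, 15, 2, 17]
`data.append(82)` → data = [12, 18, 15, 2, 17, 82]
`data.pop(0)` → data = [18, 15, 2, 17, 82]
`data[1] = data[0] + data[-1]` → data = [18, 100, 2, 17, 82]
`value = data` → value = [18, 100, 2, 17, 82]
So value = [18, 100, 2, 17, 82]

Answer: [18, 100, 2, 17, 82]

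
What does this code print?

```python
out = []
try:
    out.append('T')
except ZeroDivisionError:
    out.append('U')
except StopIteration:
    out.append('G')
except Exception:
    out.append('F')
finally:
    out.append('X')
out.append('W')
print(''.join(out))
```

Execution trace: 'T' (try body, no exception) → 'X' (finally) → 'W' (after the try/except). Output: TXW

Answer: TXW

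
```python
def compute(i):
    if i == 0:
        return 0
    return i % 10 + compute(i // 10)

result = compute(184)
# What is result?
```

Sum of digits of 184: 4 + 8 + 1 = 13

Answer: 13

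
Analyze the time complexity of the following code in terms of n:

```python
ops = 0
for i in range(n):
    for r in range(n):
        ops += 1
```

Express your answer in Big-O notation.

Each loop level contributes: n × n. Multiplying the contributions gives O(n^2).

Answer: O(n^2)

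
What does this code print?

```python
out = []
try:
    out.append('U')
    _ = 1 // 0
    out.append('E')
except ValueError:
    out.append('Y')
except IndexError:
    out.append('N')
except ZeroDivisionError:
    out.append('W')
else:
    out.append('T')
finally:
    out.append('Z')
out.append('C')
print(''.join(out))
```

Execution trace: 'U' (try body) → 'W' (except ZeroDivisionError) → 'Z' (finally) → 'C' (after the try/except). Output: UWZC

Answer: UWZC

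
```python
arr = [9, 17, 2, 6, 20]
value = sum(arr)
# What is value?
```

Trace:
`arr = [9, 17, 2, 6, 20]` → arr = [9, 17, 2, 6, 20]
`value = sum(arr)` → value = 54
So value = 54

Answer: 54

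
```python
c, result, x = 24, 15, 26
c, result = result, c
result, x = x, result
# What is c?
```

Trace:
`c, result, x = 24, 15, 26` → c = 24; result = 15; x = 26
`c, result = result, c` → c = 15; result = 24
`result, x = x, result` → result = 26; x = 24
So c = 15

Answer: 15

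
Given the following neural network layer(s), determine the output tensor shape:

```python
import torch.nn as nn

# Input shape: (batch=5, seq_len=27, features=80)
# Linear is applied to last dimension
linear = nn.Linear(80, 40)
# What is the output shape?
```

Input: (5, 27, 80) -> Output: (5, 27, 40)

Answer: (5, 27, 40)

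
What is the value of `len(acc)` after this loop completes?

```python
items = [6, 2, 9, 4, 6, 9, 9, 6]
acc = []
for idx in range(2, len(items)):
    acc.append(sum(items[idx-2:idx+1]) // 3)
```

Number of 3-element averages
`acc` takes the values: [] → [5] → [5, 5] → [5, 5, 6] → [5, 5, 6, 6] → [5, 5, 6, 6, 8] → [5, 5, 6, 6, 8, 8]
So `len(acc)` = 6

Answer: 6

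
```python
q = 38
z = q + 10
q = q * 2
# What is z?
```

Trace:
`q = 38` → q = 38
`z = q + 10` → z = 48
`q = q * 2` → q = 76
So z = 48

Answer: 48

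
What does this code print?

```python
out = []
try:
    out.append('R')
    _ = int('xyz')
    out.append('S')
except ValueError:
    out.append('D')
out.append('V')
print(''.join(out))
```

Execution trace: 'R' (try body) → 'D' (except ValueError) → 'V' (after the try/except). Output: RDV

Answer: RDV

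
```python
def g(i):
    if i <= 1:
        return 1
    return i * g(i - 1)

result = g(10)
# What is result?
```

g(10) = 10 * 9 * 8 * 7 * 6 * 5 * 4 * 3 * 2 * 1 = 3628800

Answer: 3628800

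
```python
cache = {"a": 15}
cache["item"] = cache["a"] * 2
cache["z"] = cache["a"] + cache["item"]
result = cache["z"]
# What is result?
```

Trace:
`cache = {"a": 15}` → cache = {'a': 15}
`cache["item"] = cache["a"] * 2` → cache = {'a': 15, 'item': 30}
`cache["z"] = cache["a"] + cache["item"]` → cache = {'a': 15, 'item': 30, 'z': 45}
`result = cache["z"]` → result = 45
So result = 45

Answer: 45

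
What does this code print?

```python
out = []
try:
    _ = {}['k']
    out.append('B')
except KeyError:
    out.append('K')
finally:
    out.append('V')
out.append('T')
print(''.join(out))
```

Execution trace: 'K' (except KeyError) → 'V' (finally) → 'T' (after the try/except). Output: KVT

Answer: KVT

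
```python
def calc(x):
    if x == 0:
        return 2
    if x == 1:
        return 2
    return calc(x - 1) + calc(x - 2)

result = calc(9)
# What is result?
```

Build up from base cases: calc(0)=2, calc(1)=2, calc(2)=4, calc(3)=6, calc(4)=10, calc(5)=16, calc(6)=26, ..., calc(9)=110

Answer: 110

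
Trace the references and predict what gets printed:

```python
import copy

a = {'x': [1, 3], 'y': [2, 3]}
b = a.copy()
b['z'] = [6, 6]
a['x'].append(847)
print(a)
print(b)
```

Key concept: shallow copy of dict with mutable values.
Step by step:
`a = {'x': [1, 3], 'y': [2, 3]}` → a = {'x': [1, 3], 'y': [2, 3]}
`b = a.copy()` → b = {'x': [1, 3], 'y': [2, 3]}
`b['z'] = [6, 6]` → b = {'x': [1, 3], 'y': [2, 3], 'z': [6, 6]}
`a['x'].append(847)` → a = {'x': [1, 3, 847], 'y': [2, 3]}; b = {'x': [1, 3, 847], 'y': [2, 3], 'z': [6, 6]}
`print(a)` → prints {'x': [1, 3, 847], 'y': [2, 3]}
`print(b)` → prints {'x': [1, 3, 847], 'y': [2, 3], 'z': [6, 6]}

Answer:
{'x': [1, 3, 847], 'y': [2, 3]}
{'x': [1, 3, 847], 'y': [2, 3], 'z': [6, 6]}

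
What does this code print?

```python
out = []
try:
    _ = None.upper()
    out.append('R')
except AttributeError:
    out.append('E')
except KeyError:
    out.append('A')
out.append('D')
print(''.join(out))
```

Execution trace: 'E' (except AttributeError) → 'D' (after the try/except). Output: ED

Answer: ED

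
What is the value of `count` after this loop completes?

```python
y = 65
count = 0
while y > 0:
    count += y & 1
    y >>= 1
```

Count set bits in 65 (binary: 0b1000001)
`count` takes the values: 0 → 1 → 2

Answer: 2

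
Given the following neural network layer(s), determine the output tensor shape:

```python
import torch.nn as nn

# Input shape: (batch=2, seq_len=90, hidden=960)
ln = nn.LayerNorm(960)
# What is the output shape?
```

Input: (2, 90, 960) -> Output: (2, 90, 960)

Answer: (2, 90, 960)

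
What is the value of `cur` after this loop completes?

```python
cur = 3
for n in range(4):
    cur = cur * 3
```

Multiply by 3, 4 times: 3 * 3^4 = 243
`cur` takes the values: 3 → 9 → 27 → 81 → 243

Answer: 243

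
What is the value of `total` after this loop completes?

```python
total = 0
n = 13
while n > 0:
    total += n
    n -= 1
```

Sum 13 down to 1
`total` takes the values: 0 → 13 → 25 → 36 → 46 → 55 → 63 → 70 → 76 → 81 → 85 → 88 → 90 → 91

Answer: 91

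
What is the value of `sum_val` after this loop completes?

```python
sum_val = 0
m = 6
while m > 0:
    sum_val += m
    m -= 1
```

Sum 6 down to 1
`sum_val` takes the values: 0 → 6 → 11 → 15 → 18 → 20 → 21

Answer: 21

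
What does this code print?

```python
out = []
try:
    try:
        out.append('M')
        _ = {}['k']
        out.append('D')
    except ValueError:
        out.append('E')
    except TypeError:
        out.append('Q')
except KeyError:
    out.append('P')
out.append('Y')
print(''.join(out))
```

Execution trace: 'M' (inner try body) → 'P' (outer except KeyError) → 'Y' (after the try/except). Output: MPY

Answer: MPY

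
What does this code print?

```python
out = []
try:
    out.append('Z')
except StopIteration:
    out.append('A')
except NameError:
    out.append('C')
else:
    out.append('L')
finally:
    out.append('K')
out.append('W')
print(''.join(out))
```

Execution trace: 'Z' (try body, no exception) → 'L' (else) → 'K' (finally) → 'W' (after the try/except). Output: ZLKW

Answer: ZLKW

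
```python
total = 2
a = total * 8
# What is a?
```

Trace:
`total = 2` → total = 2
`a = total * 8` → a = 16
So a = 16

Answer: 16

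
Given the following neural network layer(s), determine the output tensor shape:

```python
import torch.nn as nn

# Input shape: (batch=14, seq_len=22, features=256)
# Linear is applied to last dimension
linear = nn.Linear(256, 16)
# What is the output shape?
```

Input: (14, 22, 256) -> Output: (14, 22, 16)

Answer: (14, 22, 16)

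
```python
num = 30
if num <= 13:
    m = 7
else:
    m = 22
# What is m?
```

Trace:
`num = 30` → num = 30
`if num <= 13: ...` → num <= 13 is False, take else branch → m = 22
So m = 22

Answer: 22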